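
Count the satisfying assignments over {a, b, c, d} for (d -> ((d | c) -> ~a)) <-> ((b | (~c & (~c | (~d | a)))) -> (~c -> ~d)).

Initial set: {((d -> ((d | c) -> ~a)) <-> ((b | (~c & (~c | (~d | a)))) -> (~c -> ~d)))}.
((d -> ((d | c) -> ~a)) <-> ((b | (~c & (~c | (~d | a)))) -> (~c -> ~d))): β-rule — branch into (d -> ((d | c) -> ~a)), ((b | (~c & (~c | (~d | a)))) -> (~c -> ~d))  //  ~(d -> ((d | c) -> ~a)), ~((b | (~c & (~c | (~d | a)))) -> (~c -> ~d)).
  branch 1 (add (d -> ((d | c) -> ~a)), ((b | (~c & (~c | (~d | a)))) -> (~c -> ~d))):
    (d -> ((d | c) -> ~a)): β-rule — branch into ~d  //  ((d | c) -> ~a).
      branch 1.1 (add ~d):
        ((b | (~c & (~c | (~d | a)))) -> (~c -> ~d)): β-rule — branch into ~(b | (~c & (~c | (~d | a))))  //  (~c -> ~d).
          branch 1.1.1 (add ~(b | (~c & (~c | (~d | a))))):
            ~(b | (~c & (~c | (~d | a)))): α-rule — add ~b, ~(~c & (~c | (~d | a))).
            ~(~c & (~c | (~d | a))): β-rule — branch into ~~c  //  ~(~c | (~d | a)).
              branch 1.1.1.1 (add ~~c):
                ○ open, literals {b=0, c=1, d=0}.
              branch 1.1.1.2 (add ~(~c | (~d | a))):
                ~(~c | (~d | a)): α-rule — add ~~c, ~(~d | a).
                ~(~d | a): α-rule — add ~~d, ~a.
                × closes — contains both d and ~d.
          branch 1.1.2 (add (~c -> ~d)):
            (~c -> ~d): β-rule — branch into ~~c  //  ~d.
              branch 1.1.2.1 (add ~~c):
                ○ open, literals {c=1, d=0}.
              branch 1.1.2.2 (add ~d):
                ○ open, literals {d=0}.
      branch 1.2 (add ((d | c) -> ~a)):
        ((b | (~c & (~c | (~d | a)))) -> (~c -> ~d)): β-rule — branch into ~(b | (~c & (~c | (~d | a))))  //  (~c -> ~d).
          branch 1.2.1 (add ~(b | (~c & (~c | (~d | a))))):
            ~(b | (~c & (~c | (~d | a)))): α-rule — add ~b, ~(~c & (~c | (~d | a))).
            ((d | c) -> ~a): β-rule — branch into ~(d | c)  //  ~a.
              branch 1.2.1.1 (add ~(d | c)):
                ~(d | c): α-rule — add ~d, ~c.
                ~(~c & (~c | (~d | a))): β-rule — branch into ~~c  //  ~(~c | (~d | a)).
                  branch 1.2.1.1.1 (add ~~c):
                    × closes — contains both c and ~c.
                  branch 1.2.1.1.2 (add ~(~c | (~d | a))):
                    ~(~c | (~d | a)): α-rule — add ~~c, ~(~d | a).
                    × closes — contains both c and ~c.
              branch 1.2.1.2 (add ~a):
                ~(~c & (~c | (~d | a))): β-rule — branch into ~~c  //  ~(~c | (~d | a)).
                  branch 1.2.1.2.1 (add ~~c):
                    ○ open, literals {a=0, b=0, c=1}.
                  branch 1.2.1.2.2 (add ~(~c | (~d | a))):
                    ~(~c | (~d | a)): α-rule — add ~~c, ~(~d | a).
                    ~(~d | a): α-rule — add ~~d, ~a.
                    ○ open, literals {a=0, b=0, c=1, d=1}.
          branch 1.2.2 (add (~c -> ~d)):
            ((d | c) -> ~a): β-rule — branch into ~(d | c)  //  ~a.
              branch 1.2.2.1 (add ~(d | c)):
                ~(d | c): α-rule — add ~d, ~c.
                (~c -> ~d): β-rule — branch into ~~c  //  ~d.
                  branch 1.2.2.1.1 (add ~~c):
                    × closes — contains both c and ~c.
                  branch 1.2.2.1.2 (add ~d):
                    ○ open, literals {c=0, d=0}.
              branch 1.2.2.2 (add ~a):
                (~c -> ~d): β-rule — branch into ~~c  //  ~d.
                  branch 1.2.2.2.1 (add ~~c):
                    ○ open, literals {a=0, c=1}.
                  branch 1.2.2.2.2 (add ~d):
                    ○ open, literals {a=0, d=0}.
  branch 2 (add ~(d -> ((d | c) -> ~a)), ~((b | (~c & (~c | (~d | a)))) -> (~c -> ~d))):
    ~(d -> ((d | c) -> ~a)): α-rule — add d, ~((d | c) -> ~a).
    ~((b | (~c & (~c | (~d | a)))) -> (~c -> ~d)): α-rule — add (b | (~c & (~c | (~d | a)))), ~(~c -> ~d).
    ~((d | c) -> ~a): α-rule — add (d | c), ~~a.
    ~(~c -> ~d): α-rule — add ~c, ~~d.
    (b | (~c & (~c | (~d | a)))): β-rule — branch into b  //  (~c & (~c | (~d | a))).
      branch 2.1 (add b):
        (d | c): β-rule — branch into d  //  c.
          branch 2.1.1 (add d):
            ○ open, literals {a=1, b=1, c=0, d=1}.
          branch 2.1.2 (add c):
            × closes — contains both c and ~c.
      branch 2.2 (add (~c & (~c | (~d | a)))):
        (~c & (~c | (~d | a))): α-rule — add ~c, (~c | (~d | a)).
        (d | c): β-rule — branch into d  //  c.
          branch 2.2.1 (add d):
            (~c | (~d | a)): β-rule — branch into ~c  //  (~d | a).
              branch 2.2.1.1 (add ~c):
                ○ open, literals {a=1, c=0, d=1}.
              branch 2.2.1.2 (add (~d | a)):
                (~d | a): β-rule — branch into ~d  //  a.
                  branch 2.2.1.2.1 (add ~d):
                    × closes — contains both d and ~d.
                  branch 2.2.1.2.2 (add a):
                    ○ open, literals {a=1, c=0, d=1}.
          branch 2.2.2 (add c):
            × closes — contains both c and ~c.
7 branches closed, 11 open.
Each open branch fixes some atoms; the unmentioned ones are free. Counting distinct full assignments: branch {b=0, c=1, d=0} (a) contributes 2 new; branch {c=1, d=0} (a, b) contributes 2 new; branch {d=0} (a, b, c) contributes 4 new; branch {a=0, b=0, c=1} (d) contributes 1 new; branch {a=0, b=0, c=1, d=1} (none free) contributes 0 new; branch {c=0, d=0} (a, b) contributes 0 new; branch {a=0, c=1} (b, d) contributes 1 new; branch {a=0, d=0} (b, c) contributes 0 new; branch {a=1, b=1, c=0, d=1} (none free) contributes 1 new; branch {a=1, c=0, d=1} (b) contributes 1 new; branch {a=1, c=0, d=1} (b) contributes 0 new. Total: 12.

12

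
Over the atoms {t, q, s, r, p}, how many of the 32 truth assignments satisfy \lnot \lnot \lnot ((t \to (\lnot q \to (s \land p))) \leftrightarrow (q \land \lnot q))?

26

Initial set: {\lnot \lnot \lnot ((t \to (\lnot q \to (s \land p))) \leftrightarrow (q \land \lnot q))}.
\lnot \lnot \lnot ((t \to (\lnot q \to (s \land p))) \leftrightarrow (q \land \lnot q)): drop double negation, giving \lnot ((t \to (\lnot q \to (s \land p))) \leftrightarrow (q \land \lnot q)).
\lnot ((t \to (\lnot q \to (s \land p))) \leftrightarrow (q \land \lnot q)): β-rule — branch into (t \to (\lnot q \to (s \land p))), \lnot (q \land \lnot q)  //  \lnot (t \to (\lnot q \to (s \land p))), (q \land \lnot q).
  branch 1 (add (t \to (\lnot q \to (s \land p))), \lnot (q \land \lnot q)):
    (t \to (\lnot q \to (s \land p))): β-rule — branch into \lnot t  //  (\lnot q \to (s \land p)).
      branch 1.1 (add \lnot t):
        \lnot (q \land \lnot q): β-rule — branch into \lnot q  //  \lnot \lnot q.
          branch 1.1.1 (add \lnot q):
            ○ open, literals {q=F, t=F}.
          branch 1.1.2 (add \lnot \lnot q):
            ○ open, literals {q=T, t=F}.
      branch 1.2 (add (\lnot q \to (s \land p))):
        \lnot (q \land \lnot q): β-rule — branch into \lnot q  //  \lnot \lnot q.
          branch 1.2.1 (add \lnot q):
            (\lnot q \to (s \land p)): β-rule — branch into \lnot \lnot q  //  (s \land p).
              branch 1.2.1.1 (add \lnot \lnot q):
                × closes — contains both q and \lnot q.
              branch 1.2.1.2 (add (s \land p)):
                (s \land p): α-rule — add s, p.
                ○ open, literals {p=T, q=F, s=T}.
          branch 1.2.2 (add \lnot \lnot q):
            (\lnot q \to (s \land p)): β-rule — branch into \lnot \lnot q  //  (s \land p).
              branch 1.2.2.1 (add \lnot \lnot q):
                ○ open, literals {q=T}.
              branch 1.2.2.2 (add (s \land p)):
                (s \land p): α-rule — add s, p.
                ○ open, literals {p=T, q=T, s=T}.
  branch 2 (add \lnot (t \to (\lnot q \to (s \land p))), (q \land \lnot q)):
    \lnot (t \to (\lnot q \to (s \land p))): α-rule — add t, \lnot (\lnot q \to (s \land p)).
    (q \land \lnot q): α-rule — add q, \lnot q.
    × closes — contains both q and \lnot q.
2 branches closed, 5 open.
Each open branch fixes some atoms; the unmentioned ones are free. Counting distinct full assignments: branch {q=F, t=F} (s, r, p) contributes 8 new; branch {q=T, t=F} (s, r, p) contributes 8 new; branch {p=T, q=F, s=T} (t, r) contributes 2 new; branch {q=T} (t, s, r, p) contributes 8 new; branch {p=T, q=T, s=T} (t, r) contributes 0 new. Total: 26.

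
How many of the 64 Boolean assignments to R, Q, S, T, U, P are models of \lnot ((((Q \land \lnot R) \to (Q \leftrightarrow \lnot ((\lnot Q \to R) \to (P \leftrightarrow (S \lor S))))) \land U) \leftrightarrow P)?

32

Initial set: {T \lnot ((((Q \land \lnot R) \to (Q \leftrightarrow \lnot ((\lnot Q \to R) \to (P \leftrightarrow (S \lor S))))) \land U) \leftrightarrow P)}.
T \lnot ((((Q \land \lnot R) \to (Q \leftrightarrow \lnot ((\lnot Q \to R) \to (P \leftrightarrow (S \lor S))))) \land U) \leftrightarrow P): β-rule — branch into T (((Q \land \lnot R) \to (Q \leftrightarrow \lnot ((\lnot Q \to R) \to (P \leftrightarrow (S \lor S))))) \land U), F P  //  F (((Q \land \lnot R) \to (Q \leftrightarrow \lnot ((\lnot Q \to R) \to (P \leftrightarrow (S \lor S))))) \land U), T P.
  branch 1 (add T (((Q \land \lnot R) \to (Q \leftrightarrow \lnot ((\lnot Q \to R) \to (P \leftrightarrow (S \lor S))))) \land U), F P):
    T (((Q \land \lnot R) \to (Q \leftrightarrow \lnot ((\lnot Q \to R) \to (P \leftrightarrow (S \lor S))))) \land U): α-rule — add T ((Q \land \lnot R) \to (Q \leftrightarrow \lnot ((\lnot Q \to R) \to (P \leftrightarrow (S \lor S))))), T U.
    T ((Q \land \lnot R) \to (Q \leftrightarrow \lnot ((\lnot Q \to R) \to (P \leftrightarrow (S \lor S))))): β-rule — branch into F (Q \land \lnot R)  //  T (Q \leftrightarrow \lnot ((\lnot Q \to R) \to (P \leftrightarrow (S \lor S)))).
      branch 1.1 (add F (Q \land \lnot R)):
        F (Q \land \lnot R): β-rule — branch into F Q  //  F \lnot R.
          branch 1.1.1 (add F Q):
            ○ open, literals {P=F, Q=F, U=T}.
          branch 1.1.2 (add F \lnot R):
            ○ open, literals {P=F, R=T, U=T}.
      branch 1.2 (add T (Q \leftrightarrow \lnot ((\lnot Q \to R) \to (P \leftrightarrow (S \lor S))))):
        T (Q \leftrightarrow \lnot ((\lnot Q \to R) \to (P \leftrightarrow (S \lor S)))): β-rule — branch into T Q, T \lnot ((\lnot Q \to R) \to (P \leftrightarrow (S \lor S)))  //  F Q, F \lnot ((\lnot Q \to R) \to (P \leftrightarrow (S \lor S))).
          branch 1.2.1 (add T Q, T \lnot ((\lnot Q \to R) \to (P \leftrightarrow (S \lor S)))):
            T \lnot ((\lnot Q \to R) \to (P \leftrightarrow (S \lor S))): α-rule — add T (\lnot Q \to R), F (P \leftrightarrow (S \lor S)).
            T (\lnot Q \to R): β-rule — branch into F \lnot Q  //  T R.
              branch 1.2.1.1 (add F \lnot Q):
                F (P \leftrightarrow (S \lor S)): β-rule — branch into T P, F (S \lor S)  //  F P, T (S \lor S).
                  branch 1.2.1.1.1 (add T P, F (S \lor S)):
                    × closes — contains both P and \lnot P.
                  branch 1.2.1.1.2 (add F P, T (S \lor S)):
                    T (S \lor S): β-rule — branch into T S  //  T S.
                      branch 1.2.1.1.2.1 (add T S):
                        ○ open, literals {P=F, Q=T, S=T, U=T}.
                      branch 1.2.1.1.2.2 (add T S):
                        ○ open, literals {P=F, Q=T, S=T, U=T}.
              branch 1.2.1.2 (add T R):
                F (P \leftrightarrow (S \lor S)): β-rule — branch into T P, F (S \lor S)  //  F P, T (S \lor S).
                  branch 1.2.1.2.1 (add T P, F (S \lor S)):
                    × closes — contains both P and \lnot P.
                  branch 1.2.1.2.2 (add F P, T (S \lor S)):
                    T (S \lor S): β-rule — branch into T S  //  T S.
                      branch 1.2.1.2.2.1 (add T S):
                        ○ open, literals {P=F, Q=T, R=T, S=T, U=T}.
                      branch 1.2.1.2.2.2 (add T S):
                        ○ open, literals {P=F, Q=T, R=T, S=T, U=T}.
          branch 1.2.2 (add F Q, F \lnot ((\lnot Q \to R) \to (P \leftrightarrow (S \lor S)))):
            F \lnot ((\lnot Q \to R) \to (P \leftrightarrow (S \lor S))): β-rule — branch into F (\lnot Q \to R)  //  T (P \leftrightarrow (S \lor S)).
              branch 1.2.2.1 (add F (\lnot Q \to R)):
                F (\lnot Q \to R): α-rule — add T \lnot Q, F R.
                ○ open, literals {P=F, Q=F, R=F, U=T}.
              branch 1.2.2.2 (add T (P \leftrightarrow (S \lor S))):
                T (P \leftrightarrow (S \lor S)): β-rule — branch into T P, T (S \lor S)  //  F P, F (S \lor S).
                  branch 1.2.2.2.1 (add T P, T (S \lor S)):
                    × closes — contains both P and \lnot P.
                  branch 1.2.2.2.2 (add F P, F (S \lor S)):
                    F (S \lor S): α-rule — add F S, F S.
                    ○ open, literals {P=F, Q=F, S=F, U=T}.
  branch 2 (add F (((Q \land \lnot R) \to (Q \leftrightarrow \lnot ((\lnot Q \to R) \to (P \leftrightarrow (S \lor S))))) \land U), T P):
    F (((Q \land \lnot R) \to (Q \leftrightarrow \lnot ((\lnot Q \to R) \to (P \leftrightarrow (S \lor S))))) \land U): β-rule — branch into F ((Q \land \lnot R) \to (Q \leftrightarrow \lnot ((\lnot Q \to R) \to (P \leftrightarrow (S \lor S)))))  //  F U.
      branch 2.1 (add F ((Q \land \lnot R) \to (Q \leftrightarrow \lnot ((\lnot Q \to R) \to (P \leftrightarrow (S \lor S)))))):
        F ((Q \land \lnot R) \to (Q \leftrightarrow \lnot ((\lnot Q \to R) \to (P \leftrightarrow (S \lor S))))): α-rule — add T (Q \land \lnot R), F (Q \leftrightarrow \lnot ((\lnot Q \to R) \to (P \leftrightarrow (S \lor S)))).
        T (Q \land \lnot R): α-rule — add T Q, T \lnot R.
        F (Q \leftrightarrow \lnot ((\lnot Q \to R) \to (P \leftrightarrow (S \lor S)))): β-rule — branch into T Q, F \lnot ((\lnot Q \to R) \to (P \leftrightarrow (S \lor S)))  //  F Q, T \lnot ((\lnot Q \to R) \to (P \leftrightarrow (S \lor S))).
          branch 2.1.1 (add T Q, F \lnot ((\lnot Q \to R) \to (P \leftrightarrow (S \lor S)))):
            F \lnot ((\lnot Q \to R) \to (P \leftrightarrow (S \lor S))): β-rule — branch into F (\lnot Q \to R)  //  T (P \leftrightarrow (S \lor S)).
              branch 2.1.1.1 (add F (\lnot Q \to R)):
                F (\lnot Q \to R): α-rule — add T \lnot Q, F R.
                × closes — contains both Q and \lnot Q.
              branch 2.1.1.2 (add T (P \leftrightarrow (S \lor S))):
                T (P \leftrightarrow (S \lor S)): β-rule — branch into T P, T (S \lor S)  //  F P, F (S \lor S).
                  branch 2.1.1.2.1 (add T P, T (S \lor S)):
                    T (S \lor S): β-rule — branch into T S  //  T S.
                      branch 2.1.1.2.1.1 (add T S):
                        ○ open, literals {P=T, Q=T, R=F, S=T}.
                      branch 2.1.1.2.1.2 (add T S):
                        ○ open, literals {P=T, Q=T, R=F, S=T}.
                  branch 2.1.1.2.2 (add F P, F (S \lor S)):
                    × closes — contains both P and \lnot P.
          branch 2.1.2 (add F Q, T \lnot ((\lnot Q \to R) \to (P \leftrightarrow (S \lor S)))):
            × closes — contains both Q and \lnot Q.
      branch 2.2 (add F U):
        ○ open, literals {P=T, U=F}.
6 branches closed, 11 open.
Each open branch fixes some atoms; the unmentioned ones are free. Counting distinct full assignments: branch {P=F, Q=F, U=T} (R, S, T) contributes 8 new; branch {P=F, R=T, U=T} (Q, S, T) contributes 4 new; branch {P=F, Q=T, S=T, U=T} (R, T) contributes 2 new; branch {P=F, Q=T, S=T, U=T} (R, T) contributes 0 new; branch {P=F, Q=T, R=T, S=T, U=T} (T) contributes 0 new; branch {P=F, Q=T, R=T, S=T, U=T} (T) contributes 0 new; branch {P=F, Q=F, R=F, U=T} (S, T) contributes 0 new; branch {P=F, Q=F, S=F, U=T} (R, T) contributes 0 new; branch {P=T, Q=T, R=F, S=T} (T, U) contributes 4 new; branch {P=T, Q=T, R=F, S=T} (T, U) contributes 0 new; branch {P=T, U=F} (R, Q, S, T) contributes 14 new. Total: 32.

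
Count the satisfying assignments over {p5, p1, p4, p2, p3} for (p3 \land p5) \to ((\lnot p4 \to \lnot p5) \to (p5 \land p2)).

Initial set: {T ((p3 \land p5) \to ((\lnot p4 \to \lnot p5) \to (p5 \land p2)))}.
T ((p3 \land p5) \to ((\lnot p4 \to \lnot p5) \to (p5 \land p2))): β-rule — branch into F (p3 \land p5)  //  T ((\lnot p4 \to \lnot p5) \to (p5 \land p2)).
  branch 1 (add F (p3 \land p5)):
    F (p3 \land p5): β-rule — branch into F p3  //  F p5.
      branch 1.1 (add F p3):
        ○ open, literals {p3=0}.
      branch 1.2 (add F p5):
        ○ open, literals {p5=0}.
  branch 2 (add T ((\lnot p4 \to \lnot p5) \to (p5 \land p2))):
    T ((\lnot p4 \to \lnot p5) \to (p5 \land p2)): β-rule — branch into F (\lnot p4 \to \lnot p5)  //  T (p5 \land p2).
      branch 2.1 (add F (\lnot p4 \to \lnot p5)):
        F (\lnot p4 \to \lnot p5): α-rule — add T \lnot p4, F \lnot p5.
        ○ open, literals {p4=0, p5=1}.
      branch 2.2 (add T (p5 \land p2)):
        T (p5 \land p2): α-rule — add T p5, T p2.
        ○ open, literals {p2=1, p5=1}.
0 branches closed, 4 open.
Each open branch fixes some atoms; the unmentioned ones are free. Counting distinct full assignments: branch {p3=0} (p5, p1, p4, p2) contributes 16 new; branch {p5=0} (p1, p4, p2, p3) contributes 8 new; branch {p4=0, p5=1} (p1, p2, p3) contributes 4 new; branch {p2=1, p5=1} (p1, p4, p3) contributes 2 new. Total: 30.

30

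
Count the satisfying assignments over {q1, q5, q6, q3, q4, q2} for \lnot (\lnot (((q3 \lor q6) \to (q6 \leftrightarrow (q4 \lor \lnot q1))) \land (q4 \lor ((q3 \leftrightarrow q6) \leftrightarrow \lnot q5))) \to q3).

Initial set: {\lnot (\lnot (((q3 \lor q6) \to (q6 \leftrightarrow (q4 \lor \lnot q1))) \land (q4 \lor ((q3 \leftrightarrow q6) \leftrightarrow \lnot q5))) \to q3)}.
\lnot (\lnot (((q3 \lor q6) \to (q6 \leftrightarrow (q4 \lor \lnot q1))) \land (q4 \lor ((q3 \leftrightarrow q6) \leftrightarrow \lnot q5))) \to q3): α-rule — add \lnot (((q3 \lor q6) \to (q6 \leftrightarrow (q4 \lor \lnot q1))) \land (q4 \lor ((q3 \leftrightarrow q6) \leftrightarrow \lnot q5))), \lnot q3.
\lnot (((q3 \lor q6) \to (q6 \leftrightarrow (q4 \lor \lnot q1))) \land (q4 \lor ((q3 \leftrightarrow q6) \leftrightarrow \lnot q5))): β-rule — branch into \lnot ((q3 \lor q6) \to (q6 \leftrightarrow (q4 \lor \lnot q1)))  //  \lnot (q4 \lor ((q3 \leftrightarrow q6) \leftrightarrow \lnot q5)).
  branch 1 (add \lnot ((q3 \lor q6) \to (q6 \leftrightarrow (q4 \lor \lnot q1)))):
    \lnot ((q3 \lor q6) \to (q6 \leftrightarrow (q4 \lor \lnot q1))): α-rule — add (q3 \lor q6), \lnot (q6 \leftrightarrow (q4 \lor \lnot q1)).
    (q3 \lor q6): β-rule — branch into q3  //  q6.
      branch 1.1 (add q3):
        × closes — contains both q3 and \lnot q3.
      branch 1.2 (add q6):
        \lnot (q6 \leftrightarrow (q4 \lor \lnot q1)): β-rule — branch into q6, \lnot (q4 \lor \lnot q1)  //  \lnot q6, (q4 \lor \lnot q1).
          branch 1.2.1 (add q6, \lnot (q4 \lor \lnot q1)):
            \lnot (q4 \lor \lnot q1): α-rule — add \lnot q4, \lnot \lnot q1.
            ○ open, literals {q1=T, q3=F, q4=F, q6=T}.
          branch 1.2.2 (add \lnot q6, (q4 \lor \lnot q1)):
            × closes — contains both q6 and \lnot q6.
  branch 2 (add \lnot (q4 \lor ((q3 \leftrightarrow q6) \leftrightarrow \lnot q5))):
    \lnot (q4 \lor ((q3 \leftrightarrow q6) \leftrightarrow \lnot q5)): α-rule — add \lnot q4, \lnot ((q3 \leftrightarrow q6) \leftrightarrow \lnot q5).
    \lnot ((q3 \leftrightarrow q6) \leftrightarrow \lnot q5): β-rule — branch into (q3 \leftrightarrow q6), \lnot \lnot q5  //  \lnot (q3 \leftrightarrow q6), \lnot q5.
      branch 2.1 (add (q3 \leftrightarrow q6), \lnot \lnot q5):
        (q3 \leftrightarrow q6): β-rule — branch into q3, q6  //  \lnot q3, \lnot q6.
          branch 2.1.1 (add q3, q6):
            × closes — contains both q3 and \lnot q3.
          branch 2.1.2 (add \lnot q3, \lnot q6):
            ○ open, literals {q3=F, q4=F, q5=T, q6=F}.
      branch 2.2 (add \lnot (q3 \leftrightarrow q6), \lnot q5):
        \lnot (q3 \leftrightarrow q6): β-rule — branch into q3, \lnot q6  //  \lnot q3, q6.
          branch 2.2.1 (add q3, \lnot q6):
            × closes — contains both q3 and \lnot q3.
          branch 2.2.2 (add \lnot q3, q6):
            ○ open, literals {q3=F, q4=F, q5=F, q6=T}.
4 branches closed, 3 open.
Each open branch fixes some atoms; the unmentioned ones are free. Counting distinct full assignments: branch {q1=T, q3=F, q4=F, q6=T} (q5, q2) contributes 4 new; branch {q3=F, q4=F, q5=T, q6=F} (q1, q2) contributes 4 new; branch {q3=F, q4=F, q5=F, q6=T} (q1, q2) contributes 2 new. Total: 10.

10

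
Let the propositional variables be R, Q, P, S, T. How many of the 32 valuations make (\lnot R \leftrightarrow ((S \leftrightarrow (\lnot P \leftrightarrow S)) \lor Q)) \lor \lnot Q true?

24

Initial set: {T ((\lnot R \leftrightarrow ((S \leftrightarrow (\lnot P \leftrightarrow S)) \lor Q)) \lor \lnot Q)}.
T ((\lnot R \leftrightarrow ((S \leftrightarrow (\lnot P \leftrightarrow S)) \lor Q)) \lor \lnot Q): β-rule — branch into T (\lnot R \leftrightarrow ((S \leftrightarrow (\lnot P \leftrightarrow S)) \lor Q))  //  T \lnot Q.
  branch 1 (add T (\lnot R \leftrightarrow ((S \leftrightarrow (\lnot P \leftrightarrow S)) \lor Q))):
    T (\lnot R \leftrightarrow ((S \leftrightarrow (\lnot P \leftrightarrow S)) \lor Q)): β-rule — branch into T \lnot R, T ((S \leftrightarrow (\lnot P \leftrightarrow S)) \lor Q)  //  F \lnot R, F ((S \leftrightarrow (\lnot P \leftrightarrow S)) \lor Q).
      branch 1.1 (add T \lnot R, T ((S \leftrightarrow (\lnot P \leftrightarrow S)) \lor Q)):
        T ((S \leftrightarrow (\lnot P \leftrightarrow S)) \lor Q): β-rule — branch into T (S \leftrightarrow (\lnot P \leftrightarrow S))  //  T Q.
          branch 1.1.1 (add T (S \leftrightarrow (\lnot P \leftrightarrow S))):
            T (S \leftrightarrow (\lnot P \leftrightarrow S)): β-rule — branch into T S, T (\lnot P \leftrightarrow S)  //  F S, F (\lnot P \leftrightarrow S).
              branch 1.1.1.1 (add T S, T (\lnot P \leftrightarrow S)):
                T (\lnot P \leftrightarrow S): β-rule — branch into T \lnot P, T S  //  F \lnot P, F S.
                  branch 1.1.1.1.1 (add T \lnot P, T S):
                    ○ open, literals {P=0, R=0, S=1}.
                  branch 1.1.1.1.2 (add F \lnot P, F S):
                    × closes — contains both S and \lnot S.
              branch 1.1.1.2 (add F S, F (\lnot P \leftrightarrow S)):
                F (\lnot P \leftrightarrow S): β-rule — branch into T \lnot P, F S  //  F \lnot P, T S.
                  branch 1.1.1.2.1 (add T \lnot P, F S):
                    ○ open, literals {P=0, R=0, S=0}.
                  branch 1.1.1.2.2 (add F \lnot P, T S):
                    × closes — contains both S and \lnot S.
          branch 1.1.2 (add T Q):
            ○ open, literals {Q=1, R=0}.
      branch 1.2 (add F \lnot R, F ((S \leftrightarrow (\lnot P \leftrightarrow S)) \lor Q)):
        F ((S \leftrightarrow (\lnot P \leftrightarrow S)) \lor Q): α-rule — add F (S \leftrightarrow (\lnot P \leftrightarrow S)), F Q.
        F (S \leftrightarrow (\lnot P \leftrightarrow S)): β-rule — branch into T S, F (\lnot P \leftrightarrow S)  //  F S, T (\lnot P \leftrightarrow S).
          branch 1.2.1 (add T S, F (\lnot P \leftrightarrow S)):
            F (\lnot P \leftrightarrow S): β-rule — branch into T \lnot P, F S  //  F \lnot P, T S.
              branch 1.2.1.1 (add T \lnot P, F S):
                × closes — contains both S and \lnot S.
              branch 1.2.1.2 (add F \lnot P, T S):
                ○ open, literals {P=1, Q=0, R=1, S=1}.
          branch 1.2.2 (add F S, T (\lnot P \leftrightarrow S)):
            T (\lnot P \leftrightarrow S): β-rule — branch into T \lnot P, T S  //  F \lnot P, F S.
              branch 1.2.2.1 (add T \lnot P, T S):
                × closes — contains both S and \lnot S.
              branch 1.2.2.2 (add F \lnot P, F S):
                ○ open, literals {P=1, Q=0, R=1, S=0}.
  branch 2 (add T \lnot Q):
    ○ open, literals {Q=0}.
4 branches closed, 6 open.
Each open branch fixes some atoms; the unmentioned ones are free. Counting distinct full assignments: branch {P=0, R=0, S=1} (Q, T) contributes 4 new; branch {P=0, R=0, S=0} (Q, T) contributes 4 new; branch {Q=1, R=0} (P, S, T) contributes 4 new; branch {P=1, Q=0, R=1, S=1} (T) contributes 2 new; branch {P=1, Q=0, R=1, S=0} (T) contributes 2 new; branch {Q=0} (R, P, S, T) contributes 8 new. Total: 24.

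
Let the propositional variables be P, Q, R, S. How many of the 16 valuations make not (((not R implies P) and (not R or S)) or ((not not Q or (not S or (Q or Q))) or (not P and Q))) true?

1

Initial set: {not (((not R implies P) and (not R or S)) or ((not not Q or (not S or (Q or Q))) or (not P and Q)))}.
not (((not R implies P) and (not R or S)) or ((not not Q or (not S or (Q or Q))) or (not P and Q))): α-rule — add not ((not R implies P) and (not R or S)), not ((not not Q or (not S or (Q or Q))) or (not P and Q)).
not ((not not Q or (not S or (Q or Q))) or (not P and Q)): α-rule — add not (not not Q or (not S or (Q or Q))), not (not P and Q).
not (not not Q or (not S or (Q or Q))): α-rule — add not not not Q, not (not S or (Q or Q)).
not not not Q: drop double negation, giving not Q.
not (not S or (Q or Q)): α-rule — add not not S, not (Q or Q).
not (Q or Q): α-rule — add not Q, not Q.
not ((not R implies P) and (not R or S)): β-rule — branch into not (not R implies P)  //  not (not R or S).
  branch 1 (add not (not R implies P)):
    not (not R implies P): α-rule — add not R, not P.
    not (not P and Q): β-rule — branch into not not P  //  not Q.
      branch 1.1 (add not not P):
        × closes — contains both P and not P.
      branch 1.2 (add not Q):
        ○ open, literals {P=F, Q=F, R=F, S=T}.
  branch 2 (add not (not R or S)):
    not (not R or S): α-rule — add not not R, not S.
    × closes — contains both S and not S.
2 branches closed, 1 open.
Each open branch fixes some atoms; the unmentioned ones are free. Counting distinct full assignments: branch {P=F, Q=F, R=F, S=T} (none free) contributes 1 new. Total: 1.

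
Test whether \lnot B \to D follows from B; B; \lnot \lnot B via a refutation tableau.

Yes

Initial set: {T B; T B; T \lnot \lnot B; F (\lnot B \to D)}.
T \lnot \lnot B: drop double negation, giving T B.
F (\lnot B \to D): α-rule — add T \lnot B, F D.
× closes — contains both B and \lnot B.
All 1 branch closes.
Every branch closed, so the premises entail the conclusion.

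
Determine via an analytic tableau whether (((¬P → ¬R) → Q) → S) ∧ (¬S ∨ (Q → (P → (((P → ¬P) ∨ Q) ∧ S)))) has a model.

Satisfiable

Initial set: {((((¬P → ¬R) → Q) → S) ∧ (¬S ∨ (Q → (P → (((P → ¬P) ∨ Q) ∧ S)))))}.
((((¬P → ¬R) → Q) → S) ∧ (¬S ∨ (Q → (P → (((P → ¬P) ∨ Q) ∧ S))))): α-rule — add (((¬P → ¬R) → Q) → S), (¬S ∨ (Q → (P → (((P → ¬P) ∨ Q) ∧ S)))).
(((¬P → ¬R) → Q) → S): β-rule — branch into ¬((¬P → ¬R) → Q)  //  S.
  branch 1 (add ¬((¬P → ¬R) → Q)):
    ¬((¬P → ¬R) → Q): α-rule — add (¬P → ¬R), ¬Q.
    (¬S ∨ (Q → (P → (((P → ¬P) ∨ Q) ∧ S)))): β-rule — branch into ¬S  //  (Q → (P → (((P → ¬P) ∨ Q) ∧ S))).
      branch 1.1 (add ¬S):
        (¬P → ¬R): β-rule — branch into ¬¬P  //  ¬R.
          branch 1.1.1 (add ¬¬P):
            ○ open, literals {P=1, Q=0, S=0}.
          branch 1.1.2 (add ¬R):
            ○ open, literals {Q=0, R=0, S=0}.
      branch 1.2 (add (Q → (P → (((P → ¬P) ∨ Q) ∧ S)))):
        (¬P → ¬R): β-rule — branch into ¬¬P  //  ¬R.
          branch 1.2.1 (add ¬¬P):
            (Q → (P → (((P → ¬P) ∨ Q) ∧ S))): β-rule — branch into ¬Q  //  (P → (((P → ¬P) ∨ Q) ∧ S)).
              branch 1.2.1.1 (add ¬Q):
                ○ open, literals {P=1, Q=0}.
              branch 1.2.1.2 (add (P → (((P → ¬P) ∨ Q) ∧ S))):
                (P → (((P → ¬P) ∨ Q) ∧ S)): β-rule — branch into ¬P  //  (((P → ¬P) ∨ Q) ∧ S).
                  branch 1.2.1.2.1 (add ¬P):
                    × closes — contains both P and ¬P.
                  branch 1.2.1.2.2 (add (((P → ¬P) ∨ Q) ∧ S)):
                    (((P → ¬P) ∨ Q) ∧ S): α-rule — add ((P → ¬P) ∨ Q), S.
                    ((P → ¬P) ∨ Q): β-rule — branch into (P → ¬P)  //  Q.
                      branch 1.2.1.2.2.1 (add (P → ¬P)):
                        (P → ¬P): β-rule — branch into ¬P  //  ¬P.
                          branch 1.2.1.2.2.1.1 (add ¬P):
                            × closes — contains both P and ¬P.
                          branch 1.2.1.2.2.1.2 (add ¬P):
                            × closes — contains both P and ¬P.
                      branch 1.2.1.2.2.2 (add Q):
                        × closes — contains both Q and ¬Q.
          branch 1.2.2 (add ¬R):
            (Q → (P → (((P → ¬P) ∨ Q) ∧ S))): β-rule — branch into ¬Q  //  (P → (((P → ¬P) ∨ Q) ∧ S)).
              branch 1.2.2.1 (add ¬Q):
                ○ open, literals {Q=0, R=0}.
              branch 1.2.2.2 (add (P → (((P → ¬P) ∨ Q) ∧ S))):
                (P → (((P → ¬P) ∨ Q) ∧ S)): β-rule — branch into ¬P  //  (((P → ¬P) ∨ Q) ∧ S).
                  branch 1.2.2.2.1 (add ¬P):
                    ○ open, literals {P=0, Q=0, R=0}.
                  branch 1.2.2.2.2 (add (((P → ¬P) ∨ Q) ∧ S)):
                    (((P → ¬P) ∨ Q) ∧ S): α-rule — add ((P → ¬P) ∨ Q), S.
                    ((P → ¬P) ∨ Q): β-rule — branch into (P → ¬P)  //  Q.
                      branch 1.2.2.2.2.1 (add (P → ¬P)):
                        (P → ¬P): β-rule — branch into ¬P  //  ¬P.
                          branch 1.2.2.2.2.1.1 (add ¬P):
                            ○ open, literals {P=0, Q=0, R=0, S=1}.
                          branch 1.2.2.2.2.1.2 (add ¬P):
                            ○ open, literals {P=0, Q=0, R=0, S=1}.
                      branch 1.2.2.2.2.2 (add Q):
                        × closes — contains both Q and ¬Q.
  branch 2 (add S):
    (¬S ∨ (Q → (P → (((P → ¬P) ∨ Q) ∧ S)))): β-rule — branch into ¬S  //  (Q → (P → (((P → ¬P) ∨ Q) ∧ S))).
      branch 2.1 (add ¬S):
        × closes — contains both S and ¬S.
      branch 2.2 (add (Q → (P → (((P → ¬P) ∨ Q) ∧ S)))):
        (Q → (P → (((P → ¬P) ∨ Q) ∧ S))): β-rule — branch into ¬Q  //  (P → (((P → ¬P) ∨ Q) ∧ S)).
          branch 2.2.1 (add ¬Q):
            ○ open, literals {Q=0, S=1}.
          branch 2.2.2 (add (P → (((P → ¬P) ∨ Q) ∧ S))):
            (P → (((P → ¬P) ∨ Q) ∧ S)): β-rule — branch into ¬P  //  (((P → ¬P) ∨ Q) ∧ S).
              branch 2.2.2.1 (add ¬P):
                ○ open, literals {P=0, S=1}.
              branch 2.2.2.2 (add (((P → ¬P) ∨ Q) ∧ S)):
                (((P → ¬P) ∨ Q) ∧ S): α-rule — add ((P → ¬P) ∨ Q), S.
                ((P → ¬P) ∨ Q): β-rule — branch into (P → ¬P)  //  Q.
                  branch 2.2.2.2.1 (add (P → ¬P)):
                    (P → ¬P): β-rule — branch into ¬P  //  ¬P.
                      branch 2.2.2.2.1.1 (add ¬P):
                        ○ open, literals {P=0, S=1}.
                      branch 2.2.2.2.1.2 (add ¬P):
                        ○ open, literals {P=0, S=1}.
                  branch 2.2.2.2.2 (add Q):
                    ○ open, literals {Q=1, S=1}.
6 branches closed, 12 open.
An open branch gives a satisfying assignment: P=1, Q=0, S=0.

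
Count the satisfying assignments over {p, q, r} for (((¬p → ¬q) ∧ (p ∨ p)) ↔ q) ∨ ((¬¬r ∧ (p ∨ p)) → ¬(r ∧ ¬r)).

8

Initial set: {((((¬p → ¬q) ∧ (p ∨ p)) ↔ q) ∨ ((¬¬r ∧ (p ∨ p)) → ¬(r ∧ ¬r)))}.
((((¬p → ¬q) ∧ (p ∨ p)) ↔ q) ∨ ((¬¬r ∧ (p ∨ p)) → ¬(r ∧ ¬r))): β-rule — branch into (((¬p → ¬q) ∧ (p ∨ p)) ↔ q)  //  ((¬¬r ∧ (p ∨ p)) → ¬(r ∧ ¬r)).
  branch 1 (add (((¬p → ¬q) ∧ (p ∨ p)) ↔ q)):
    (((¬p → ¬q) ∧ (p ∨ p)) ↔ q): β-rule — branch into ((¬p → ¬q) ∧ (p ∨ p)), q  //  ¬((¬p → ¬q) ∧ (p ∨ p)), ¬q.
      branch 1.1 (add ((¬p → ¬q) ∧ (p ∨ p)), q):
        ((¬p → ¬q) ∧ (p ∨ p)): α-rule — add (¬p → ¬q), (p ∨ p).
        (¬p → ¬q): β-rule — branch into ¬¬p  //  ¬q.
          branch 1.1.1 (add ¬¬p):
            (p ∨ p): β-rule — branch into p  //  p.
              branch 1.1.1.1 (add p):
                ○ open, literals {p=1, q=1}.
              branch 1.1.1.2 (add p):
                ○ open, literals {p=1, q=1}.
          branch 1.1.2 (add ¬q):
            × closes — contains both q and ¬q.
      branch 1.2 (add ¬((¬p → ¬q) ∧ (p ∨ p)), ¬q):
        ¬((¬p → ¬q) ∧ (p ∨ p)): β-rule — branch into ¬(¬p → ¬q)  //  ¬(p ∨ p).
          branch 1.2.1 (add ¬(¬p → ¬q)):
            ¬(¬p → ¬q): α-rule — add ¬p, ¬¬q.
            × closes — contains both q and ¬q.
          branch 1.2.2 (add ¬(p ∨ p)):
            ¬(p ∨ p): α-rule — add ¬p, ¬p.
            ○ open, literals {p=0, q=0}.
  branch 2 (add ((¬¬r ∧ (p ∨ p)) → ¬(r ∧ ¬r))):
    ((¬¬r ∧ (p ∨ p)) → ¬(r ∧ ¬r)): β-rule — branch into ¬(¬¬r ∧ (p ∨ p))  //  ¬(r ∧ ¬r).
      branch 2.1 (add ¬(¬¬r ∧ (p ∨ p))):
        ¬(¬¬r ∧ (p ∨ p)): β-rule — branch into ¬¬¬r  //  ¬(p ∨ p).
          branch 2.1.1 (add ¬¬¬r):
            ¬¬¬r: drop double negation, giving ¬r.
            ○ open, literals {r=0}.
          branch 2.1.2 (add ¬(p ∨ p)):
            ¬(p ∨ p): α-rule — add ¬p, ¬p.
            ○ open, literals {p=0}.
      branch 2.2 (add ¬(r ∧ ¬r)):
        ¬(r ∧ ¬r): β-rule — branch into ¬r  //  ¬¬r.
          branch 2.2.1 (add ¬r):
            ○ open, literals {r=0}.
          branch 2.2.2 (add ¬¬r):
            ○ open, literals {r=1}.
2 branches closed, 7 open.
Each open branch fixes some atoms; the unmentioned ones are free. Counting distinct full assignments: branch {p=1, q=1} (r) contributes 2 new; branch {p=1, q=1} (r) contributes 0 new; branch {p=0, q=0} (r) contributes 2 new; branch {r=0} (p, q) contributes 2 new; branch {p=0} (q, r) contributes 1 new; branch {r=0} (p, q) contributes 0 new; branch {r=1} (p, q) contributes 1 new. Total: 8.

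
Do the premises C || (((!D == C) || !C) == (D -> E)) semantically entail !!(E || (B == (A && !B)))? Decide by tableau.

Initial set: {(C || (((!D == C) || !C) == (D -> E))); !!!(E || (B == (A && !B)))}.
!!!(E || (B == (A && !B))): drop double negation, giving !(E || (B == (A && !B))).
!(E || (B == (A && !B))): α-rule — add !E, !(B == (A && !B)).
(C || (((!D == C) || !C) == (D -> E))): β-rule — branch into C  //  (((!D == C) || !C) == (D -> E)).
  branch 1 (add C):
    !(B == (A && !B)): β-rule — branch into B, !(A && !B)  //  !B, (A && !B).
      branch 1.1 (add B, !(A && !B)):
        !(A && !B): β-rule — branch into !A  //  !!B.
          branch 1.1.1 (add !A):
            ○ open, literals {A=0, B=1, C=1, E=0}.
          branch 1.1.2 (add !!B):
            ○ open, literals {B=1, C=1, E=0}.
      branch 1.2 (add !B, (A && !B)):
        (A && !B): α-rule — add A, !B.
        ○ open, literals {A=1, B=0, C=1, E=0}.
  branch 2 (add (((!D == C) || !C) == (D -> E))):
    !(B == (A && !B)): β-rule — branch into B, !(A && !B)  //  !B, (A && !B).
      branch 2.1 (add B, !(A && !B)):
        (((!D == C) || !C) == (D -> E)): β-rule — branch into ((!D == C) || !C), (D -> E)  //  !((!D == C) || !C), !(D -> E).
          branch 2.1.1 (add ((!D == C) || !C), (D -> E)):
            !(A && !B): β-rule — branch into !A  //  !!B.
              branch 2.1.1.1 (add !A):
                ((!D == C) || !C): β-rule — branch into (!D == C)  //  !C.
                  branch 2.1.1.1.1 (add (!D == C)):
                    (D -> E): β-rule — branch into !D  //  E.
                      branch 2.1.1.1.1.1 (add !D):
                        (!D == C): β-rule — branch into !D, C  //  !!D, !C.
                          branch 2.1.1.1.1.1.1 (add !D, C):
                            ○ open, literals {A=0, B=1, C=1, D=0, E=0}.
                          branch 2.1.1.1.1.1.2 (add !!D, !C):
                            × closes — contains both D and !D.
                      branch 2.1.1.1.1.2 (add E):
                        × closes — contains both E and !E.
                  branch 2.1.1.1.2 (add !C):
                    (D -> E): β-rule — branch into !D  //  E.
                      branch 2.1.1.1.2.1 (add !D):
                        ○ open, literals {A=0, B=1, C=0, D=0, E=0}.
                      branch 2.1.1.1.2.2 (add E):
                        × closes — contains both E and !E.
              branch 2.1.1.2 (add !!B):
                ((!D == C) || !C): β-rule — branch into (!D == C)  //  !C.
                  branch 2.1.1.2.1 (add (!D == C)):
                    (D -> E): β-rule — branch into !D  //  E.
                      branch 2.1.1.2.1.1 (add !D):
                        (!D == C): β-rule — branch into !D, C  //  !!D, !C.
                          branch 2.1.1.2.1.1.1 (add !D, C):
                            ○ open, literals {B=1, C=1, D=0, E=0}.
                          branch 2.1.1.2.1.1.2 (add !!D, !C):
                            × closes — contains both D and !D.
                      branch 2.1.1.2.1.2 (add E):
                        × closes — contains both E and !E.
                  branch 2.1.1.2.2 (add !C):
                    (D -> E): β-rule — branch into !D  //  E.
                      branch 2.1.1.2.2.1 (add !D):
                        ○ open, literals {B=1, C=0, D=0, E=0}.
                      branch 2.1.1.2.2.2 (add E):
                        × closes — contains both E and !E.
          branch 2.1.2 (add !((!D == C) || !C), !(D -> E)):
            !((!D == C) || !C): α-rule — add !(!D == C), !!C.
            !(D -> E): α-rule — add D, !E.
            !(A && !B): β-rule — branch into !A  //  !!B.
              branch 2.1.2.1 (add !A):
                !(!D == C): β-rule — branch into !D, !C  //  !!D, C.
                  branch 2.1.2.1.1 (add !D, !C):
                    × closes — contains both D and !D.
                  branch 2.1.2.1.2 (add !!D, C):
                    ○ open, literals {A=0, B=1, C=1, D=1, E=0}.
              branch 2.1.2.2 (add !!B):
                !(!D == C): β-rule — branch into !D, !C  //  !!D, C.
                  branch 2.1.2.2.1 (add !D, !C):
                    × closes — contains both D and !D.
                  branch 2.1.2.2.2 (add !!D, C):
                    ○ open, literals {B=1, C=1, D=1, E=0}.
      branch 2.2 (add !B, (A && !B)):
        (A && !B): α-rule — add A, !B.
        (((!D == C) || !C) == (D -> E)): β-rule — branch into ((!D == C) || !C), (D -> E)  //  !((!D == C) || !C), !(D -> E).
          branch 2.2.1 (add ((!D == C) || !C), (D -> E)):
            ((!D == C) || !C): β-rule — branch into (!D == C)  //  !C.
              branch 2.2.1.1 (add (!D == C)):
                (D -> E): β-rule — branch into !D  //  E.
                  branch 2.2.1.1.1 (add !D):
                    (!D == C): β-rule — branch into !D, C  //  !!D, !C.
                      branch 2.2.1.1.1.1 (add !D, C):
                        ○ open, literals {A=1, B=0, C=1, D=0, E=0}.
                      branch 2.2.1.1.1.2 (add !!D, !C):
                        × closes — contains both D and !D.
                  branch 2.2.1.1.2 (add E):
                    × closes — contains both E and !E.
              branch 2.2.1.2 (add !C):
                (D -> E): β-rule — branch into !D  //  E.
                  branch 2.2.1.2.1 (add !D):
                    ○ open, literals {A=1, B=0, C=0, D=0, E=0}.
                  branch 2.2.1.2.2 (add E):
                    × closes — contains both E and !E.
          branch 2.2.2 (add !((!D == C) || !C), !(D -> E)):
            !((!D == C) || !C): α-rule — add !(!D == C), !!C.
            !(D -> E): α-rule — add D, !E.
            !(!D == C): β-rule — branch into !D, !C  //  !!D, C.
              branch 2.2.2.1 (add !D, !C):
                × closes — contains both D and !D.
              branch 2.2.2.2 (add !!D, C):
                ○ open, literals {A=1, B=0, C=1, D=1, E=0}.
12 branches closed, 12 open.
An open branch gives a countermodel: A=0, B=1, C=1, E=0 (unmentioned atoms arbitrary); the premises hold there but the conclusion fails.

No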